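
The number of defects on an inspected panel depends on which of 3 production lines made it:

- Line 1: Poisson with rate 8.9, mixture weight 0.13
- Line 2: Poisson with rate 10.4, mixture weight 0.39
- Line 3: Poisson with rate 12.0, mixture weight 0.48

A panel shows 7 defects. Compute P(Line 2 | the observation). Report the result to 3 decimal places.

By Bayes' theorem, P(k | x) = w_k f_k(x) / Σ_j w_j f_j(x).
Poisson probabilities:
  f_1 = e^(−8.9)·8.9^7/7! = 0.119696
  f_2 = e^(−10.4)·10.4^7/7! = 0.0794585
  f_3 = e^(−12.0)·12.0^7/7! = 0.0436822
Unnormalised posteriors:
  w_1·f_1 = 0.13 × 0.119696 = 0.0155604
  w_2·f_2 = 0.39 × 0.0794585 = 0.0309888
  w_3·f_3 = 0.48 × 0.0436822 = 0.0209675
Marginal: 0.0155604 + 0.0309888 + 0.0209675 = 0.0675167
Responsibility of Line 2: 0.0309888 / 0.0675167 ≈ 0.459

0.459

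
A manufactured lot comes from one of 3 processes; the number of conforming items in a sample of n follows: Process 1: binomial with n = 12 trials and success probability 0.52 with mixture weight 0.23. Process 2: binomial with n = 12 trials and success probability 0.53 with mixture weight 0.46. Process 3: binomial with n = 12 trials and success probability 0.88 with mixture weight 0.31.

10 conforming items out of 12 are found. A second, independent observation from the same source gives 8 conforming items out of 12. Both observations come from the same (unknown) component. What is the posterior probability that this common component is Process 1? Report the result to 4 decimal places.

0.1291

Posterior ∝ prior × likelihood, so P(k | x) ∝ w_k f_k(x); normalise over all components.
Since both observations come from the same component, the likelihood for component k is f_k(x₁)·f_k(x₂).
  L_1 = [C(12,10)·0.52^10·0.48^2 = 66·0.00144555·0.2304 = 0.0219816] × [0.140474] = 0.00308785
  L_2 = [C(12,10)·0.53^10·0.47^2 = 66·0.00174887·0.2209 = 0.0254975] × [0.150385] = 0.00383444
  L_3 = [C(12,10)·0.88^10·0.12^2 = 66·0.278501·0.0144 = 0.264687] × [0.036914] = 0.00977068
Unnormalised posteriors:
  w_1·L_1 = 0.23 × 0.00308785 = 0.000710206
  w_2·L_2 = 0.46 × 0.00383444 = 0.00176384
  w_3·L_3 = 0.31 × 0.00977068 = 0.00302891
Evidence: 0.000710206 + 0.00176384 + 0.00302891 = 0.00550296
P(Process 1 | x₁,x₂) ≈ 0.1291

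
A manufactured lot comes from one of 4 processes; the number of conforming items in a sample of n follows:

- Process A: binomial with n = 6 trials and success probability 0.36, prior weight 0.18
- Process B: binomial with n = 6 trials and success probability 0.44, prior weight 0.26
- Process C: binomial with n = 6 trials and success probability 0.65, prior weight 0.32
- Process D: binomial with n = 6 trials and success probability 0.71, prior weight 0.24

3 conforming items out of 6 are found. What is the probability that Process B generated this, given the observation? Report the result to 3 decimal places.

0.325

Apply Bayes' rule: the posterior for each component is proportional to its prior times its likelihood at x.
Component likelihoods at x = 3 conforming items out of 6:
  p_A = 0.244612
  p_B = 0.299193
  p_C = 0.235491
  p_D = 0.174582
Unnormalised posteriors:
  w_A·p_A = 0.18 × 0.244612 = 0.0440301
  w_B·p_B = 0.26 × 0.299193 = 0.0777903
  w_C·p_C = 0.32 × 0.235491 = 0.0753571
  w_D·p_D = 0.24 × 0.174582 = 0.0418996
Sum: 0.0440301 + 0.0777903 + 0.0753571 + 0.0418996 = 0.239077
So the posterior for Process B is 0.0777903 / 0.239077 ≈ 0.325.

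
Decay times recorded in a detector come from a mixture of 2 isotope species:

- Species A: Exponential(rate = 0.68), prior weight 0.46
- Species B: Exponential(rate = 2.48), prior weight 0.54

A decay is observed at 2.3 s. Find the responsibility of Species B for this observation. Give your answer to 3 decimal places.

Apply Bayes' rule: the posterior for each component is proportional to its prior times its likelihood at x.
Evaluate each component's likelihood at the observed value:
  p_A = 0.142322
  p_B = 0.00826487
Multiply by the mixture weights:
  w_A·p_A = 0.46 × 0.142322 = 0.0654682
  w_B·p_B = 0.54 × 0.00826487 = 0.00446303
Sum: 0.0654682 + 0.00446303 = 0.0699312
So the posterior for Species B is 0.00446303 / 0.0699312 ≈ 0.064.

0.064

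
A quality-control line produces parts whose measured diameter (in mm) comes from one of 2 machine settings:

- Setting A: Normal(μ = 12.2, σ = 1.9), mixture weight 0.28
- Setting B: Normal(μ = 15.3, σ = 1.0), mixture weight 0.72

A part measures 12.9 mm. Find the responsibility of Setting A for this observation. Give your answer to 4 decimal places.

0.7731

Apply Bayes' rule: the posterior for each component is proportional to its prior times its likelihood at x.
Normal densities:
  L_A = (1/(1.9·√(2π)))·exp(−(12.9−12.2)²/(2·1.9²)) = 0.209970·exp(-0.06787) = 0.196192
  L_B = (1/(1.0·√(2π)))·exp(−(12.9−15.3)²/(2·1.0²)) = 0.398942·exp(-2.88000) = 0.0223945
Prior × likelihood for each component:
  π_A·L_A = 0.28 × 0.196192 = 0.0549339
  π_B·L_B = 0.72 × 0.0223945 = 0.0161241
Marginal: 0.0549339 + 0.0161241 = 0.0710579
So the posterior for Setting A is 0.0549339 / 0.0710579 ≈ 0.7731.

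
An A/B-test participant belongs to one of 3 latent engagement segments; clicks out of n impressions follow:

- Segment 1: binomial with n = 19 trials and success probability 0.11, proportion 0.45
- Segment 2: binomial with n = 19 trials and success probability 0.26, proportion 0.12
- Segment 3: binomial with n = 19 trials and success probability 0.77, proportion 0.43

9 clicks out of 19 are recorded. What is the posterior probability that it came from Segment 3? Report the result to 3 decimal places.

Posterior ∝ prior × likelihood, so P(k | x) ∝ w_k f_k(x); normalise over all components.
Component likelihoods at x = 9 clicks out of 19:
  f_1 = C(19,9)·0.11^9·0.89^10 = 92378·2.35795e-09·0.311817 = 6.79208e-05
  f_2 = C(19,9)·0.26^9·0.74^10 = 92378·5.4295e-06·0.0492399 = 0.0246971
  f_3 = C(19,9)·0.77^9·0.23^10 = 92378·0.0951517·4.14265e-07 = 0.00364136
Prior × likelihood for each component:
  w_1·f_1 = 0.45 × 6.79208e-05 = 3.05644e-05
  w_2·f_2 = 0.12 × 0.0246971 = 0.00296365
  w_3·f_3 = 0.43 × 0.00364136 = 0.00156578
Marginal: 3.05644e-05 + 0.00296365 + 0.00156578 = 0.00456
So the posterior for Segment 3 is 0.00156578 / 0.00456 ≈ 0.343.

0.343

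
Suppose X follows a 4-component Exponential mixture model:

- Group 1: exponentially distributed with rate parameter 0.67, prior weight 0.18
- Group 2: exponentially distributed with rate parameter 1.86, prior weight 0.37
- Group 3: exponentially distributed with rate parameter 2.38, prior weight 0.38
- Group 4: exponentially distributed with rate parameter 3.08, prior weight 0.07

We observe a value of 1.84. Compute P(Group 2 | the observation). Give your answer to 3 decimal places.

0.322

The responsibility of component k is π_k f_k(x) divided by Σ_j π_j f_j(x).
Component likelihoods at x = 1.84:
  L_1 = 0.67·e^(−0.67·1.84) = 0.67·e^(−1.2328) = 0.195288
  L_2 = 1.86·e^(−1.86·1.84) = 1.86·e^(−3.4224) = 0.0606993
  L_3 = 2.38·e^(−2.38·1.84) = 2.38·e^(−4.3792) = 0.0298342
  L_4 = 3.08·e^(−3.08·1.84) = 3.08·e^(−5.6672) = 0.0106492
Weight by the priors:
  π_1·L_1 = 0.18 × 0.195288 = 0.0351519
  π_2·L_2 = 0.37 × 0.0606993 = 0.0224587
  π_3·L_3 = 0.38 × 0.0298342 = 0.011337
  π_4·L_4 = 0.07 × 0.0106492 = 0.000745444
Denominator: 0.0351519 + 0.0224587 + 0.011337 + 0.000745444 = 0.0696931
P(Group 2 | x) = 0.0224587 / 0.0696931 ≈ 0.322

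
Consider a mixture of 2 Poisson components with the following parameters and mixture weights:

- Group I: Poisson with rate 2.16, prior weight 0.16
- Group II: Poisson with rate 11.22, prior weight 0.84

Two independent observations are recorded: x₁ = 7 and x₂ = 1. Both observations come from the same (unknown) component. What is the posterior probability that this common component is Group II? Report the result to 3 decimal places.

0.036

By Bayes' theorem, P(k | x) = π_k f_k(x) / Σ_j π_j f_j(x).
Since both observations come from the same component, the likelihood for component k is f_k(x₁)·f_k(x₂).
  f_I = [0.00501961] × [0.249102] = 0.0012504
  f_II = [0.0595299] × [0.000150386] = 8.9525e-06
Prior × likelihood for each component:
  π_I·f_I = 0.16 × 0.0012504 = 0.000200063
  π_II·f_II = 0.84 × 8.9525e-06 = 7.5201e-06
Marginal: 0.000200063 + 7.5201e-06 = 0.000207583
P(Group II | x₁, x₂) ≈ 0.036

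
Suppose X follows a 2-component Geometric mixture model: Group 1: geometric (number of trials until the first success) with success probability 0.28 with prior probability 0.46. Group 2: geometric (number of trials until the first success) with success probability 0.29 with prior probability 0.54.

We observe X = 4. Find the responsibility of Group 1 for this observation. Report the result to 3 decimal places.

P(component k | x) = π_k·f_k(x) / marginal(x), where marginal(x) = Σ_j π_j·f_j(x).
Component likelihoods at x = 4:
  f_1 = 0.104509
  f_2 = 0.103794
Prior × likelihood for each component:
  π_1·f_1 = 0.46 × 0.104509 = 0.0480743
  π_2·f_2 = 0.54 × 0.103794 = 0.0560489
Normaliser: 0.0480743 + 0.0560489 = 0.104123
P(Group 1 | x) = 0.0480743 / 0.104123 ≈ 0.462

0.462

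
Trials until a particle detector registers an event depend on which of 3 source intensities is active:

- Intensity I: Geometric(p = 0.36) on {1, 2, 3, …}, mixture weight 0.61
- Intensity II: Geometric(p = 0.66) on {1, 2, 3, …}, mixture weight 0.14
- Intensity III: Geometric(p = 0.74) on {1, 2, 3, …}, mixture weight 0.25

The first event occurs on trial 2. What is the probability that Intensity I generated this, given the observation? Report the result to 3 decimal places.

0.639

The responsibility of component k is P(Z=k) f_k(x) divided by Σ_j P(Z=j) f_j(x).
Component likelihoods at x = 2:
  L_I = 0.36·(1−0.36)^1 = 0.36·0.64 = 0.2304
  L_II = 0.66·(1−0.66)^1 = 0.66·0.34 = 0.2244
  L_III = 0.74·(1−0.74)^1 = 0.74·0.26 = 0.1924
Multiply by the mixture weights:
  P(Z=I)·L_I = 0.61 × 0.2304 = 0.140544
  P(Z=II)·L_II = 0.14 × 0.2244 = 0.031416
  P(Z=III)·L_III = 0.25 × 0.1924 = 0.0481
Evidence: 0.140544 + 0.031416 + 0.0481 = 0.22006
Responsibility of Intensity I: 0.140544 / 0.22006 ≈ 0.639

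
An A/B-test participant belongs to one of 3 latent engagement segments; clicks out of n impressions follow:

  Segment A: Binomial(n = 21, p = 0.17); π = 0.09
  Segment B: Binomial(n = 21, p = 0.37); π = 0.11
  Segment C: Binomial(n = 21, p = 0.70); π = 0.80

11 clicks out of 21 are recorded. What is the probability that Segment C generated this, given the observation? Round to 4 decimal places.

P(component k | x) = π_k·f_k(x) / marginal(x), where marginal(x) = Σ_j π_j·f_j(x).
Evaluate each component's likelihood at the observed value:
  L_A = 0.000187562
  L_B = 0.0618087
  L_C = 0.0411828
Weight by the priors:
  π_A·L_A = 0.09 × 0.000187562 = 1.68806e-05
  π_B·L_B = 0.11 × 0.0618087 = 0.00679896
  π_C·L_C = 0.80 × 0.0411828 = 0.0329463
Normaliser: 1.68806e-05 + 0.00679896 + 0.0329463 = 0.0397621
So the posterior for Segment C is 0.0329463 / 0.0397621 ≈ 0.8286.

0.8286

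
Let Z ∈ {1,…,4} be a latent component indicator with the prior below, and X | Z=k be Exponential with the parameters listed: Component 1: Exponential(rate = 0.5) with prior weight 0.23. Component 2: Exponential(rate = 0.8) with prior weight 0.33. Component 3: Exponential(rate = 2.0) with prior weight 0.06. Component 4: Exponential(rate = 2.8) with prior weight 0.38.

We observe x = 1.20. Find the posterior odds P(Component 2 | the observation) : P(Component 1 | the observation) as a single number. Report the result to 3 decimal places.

1.602

Since P(k|x) ∝ w_k f_k(x), the posterior odds are w_i f_i(x) / (w_j f_j(x)).
Evaluate each component's likelihood at the observed value:
  f_1 = 0.5·e^(−0.5·1.20) = 0.5·e^(−0.6000) = 0.274406
  f_2 = 0.8·e^(−0.8·1.20) = 0.8·e^(−0.9600) = 0.306314
  f_3 = 2.0·e^(−2.0·1.20) = 2.0·e^(−2.4000) = 0.181436
  f_4 = 2.8·e^(−2.8·1.20) = 2.8·e^(−3.3600) = 0.0972587
Posterior odds = (w_2·f_2) / (w_1·f_1) = (0.33·0.306314) / (0.23·0.274406) = 0.101084 / 0.0631133 ≈ 1.602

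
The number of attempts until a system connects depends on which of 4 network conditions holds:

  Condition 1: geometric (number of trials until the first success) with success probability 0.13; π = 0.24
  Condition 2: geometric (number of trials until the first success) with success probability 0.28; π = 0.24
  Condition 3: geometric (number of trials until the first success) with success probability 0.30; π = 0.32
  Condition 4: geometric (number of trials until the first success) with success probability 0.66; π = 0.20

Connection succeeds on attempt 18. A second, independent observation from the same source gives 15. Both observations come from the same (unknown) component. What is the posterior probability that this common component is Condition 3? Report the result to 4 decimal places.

Posterior ∝ prior × likelihood, so P(k | x) ∝ P(Z=k) f_k(x); normalise over all components.
Since both observations come from the same component, the likelihood for component k is f_k(x₁)·f_k(x₂).
  L_1 = [0.0121835] × [0.0185018] = 0.000225415
  L_2 = [0.0010515] × [0.00281717] = 2.96226e-06
  L_3 = [0.000697892] × [0.00203467] = 1.41998e-06
  L_4 = [7.15625e-09] × [1.82074e-07] = 1.30297e-15
Unnormalised posteriors:
  P(Z=1)·L_1 = 0.24 × 0.000225415 = 5.40997e-05
  P(Z=2)·L_2 = 0.24 × 2.96226e-06 = 7.10943e-07
  P(Z=3)·L_3 = 0.32 × 1.41998e-06 = 4.54393e-07
  P(Z=4)·L_4 = 0.20 × 1.30297e-15 = 2.60594e-16
Sum: 5.40997e-05 + 7.10943e-07 + 4.54393e-07 + 2.60594e-16 = 5.5265e-05
Responsibility of Condition 3: 4.54393e-07 / 5.5265e-05 ≈ 0.0082

0.0082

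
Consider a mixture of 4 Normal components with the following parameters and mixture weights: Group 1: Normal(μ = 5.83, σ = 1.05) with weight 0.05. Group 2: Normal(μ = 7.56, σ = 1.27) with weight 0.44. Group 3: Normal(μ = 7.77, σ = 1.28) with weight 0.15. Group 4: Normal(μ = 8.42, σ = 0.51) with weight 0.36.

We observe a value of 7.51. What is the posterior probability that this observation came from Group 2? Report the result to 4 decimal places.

0.5603

P(component k | x) = w_k·f_k(x) / marginal(x), where marginal(x) = Σ_j w_j·f_j(x).
Component likelihoods at x = 7.51:
  p_1 = (1/(1.05·√(2π)))·exp(−(7.51−5.83)²/(2·1.05²)) = 0.379945·exp(-1.28000) = 0.105639
  p_2 = (1/(1.27·√(2π)))·exp(−(7.51−7.56)²/(2·1.27²)) = 0.314128·exp(-0.00078) = 0.313884
  p_3 = (1/(1.28·√(2π)))·exp(−(7.51−7.77)²/(2·1.28²)) = 0.311674·exp(-0.02063) = 0.30531
  p_4 = (1/(0.51·√(2π)))·exp(−(7.51−8.42)²/(2·0.51²)) = 0.782240·exp(-1.59189) = 0.159218
Weight by the priors:
  w_1·p_1 = 0.05 × 0.105639 = 0.00528194
  w_2·p_2 = 0.44 × 0.313884 = 0.138109
  w_3·p_3 = 0.15 × 0.30531 = 0.0457965
  w_4·p_4 = 0.36 × 0.159218 = 0.0573184
Denominator: 0.00528194 + 0.138109 + 0.0457965 + 0.0573184 = 0.246506
So the posterior for Group 2 is 0.138109 / 0.246506 ≈ 0.5603.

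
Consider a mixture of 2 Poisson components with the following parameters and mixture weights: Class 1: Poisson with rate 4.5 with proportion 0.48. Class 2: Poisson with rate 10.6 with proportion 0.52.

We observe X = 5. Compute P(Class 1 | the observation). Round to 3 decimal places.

0.850

Posterior ∝ prior × likelihood, so P(k | x) ∝ π_k f_k(x); normalise over all components.
Component likelihoods at x = 5:
  p_1 = 0.170827
  p_2 = 0.027786
Unnormalised posteriors:
  π_1·p_1 = 0.48 × 0.170827 = 0.0819969
  π_2·p_2 = 0.52 × 0.027786 = 0.0144487
Evidence: 0.0819969 + 0.0144487 = 0.0964456
P(Class 1 | x) = 0.0819969 / 0.0964456 ≈ 0.850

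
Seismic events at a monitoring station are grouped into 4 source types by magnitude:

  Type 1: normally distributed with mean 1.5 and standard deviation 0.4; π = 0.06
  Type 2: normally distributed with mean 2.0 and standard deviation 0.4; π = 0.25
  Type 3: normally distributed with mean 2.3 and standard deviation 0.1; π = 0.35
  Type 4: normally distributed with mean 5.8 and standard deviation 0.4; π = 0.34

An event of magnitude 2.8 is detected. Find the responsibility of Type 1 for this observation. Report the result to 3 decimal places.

0.009

Apply Bayes' rule: the posterior for each component is proportional to its prior times its likelihood at x.
Normal densities:
  f_1 = (1/(0.4·√(2π)))·exp(−(2.8−1.5)²/(2·0.4²)) = 0.997356·exp(-5.28125) = 0.00507262
  f_2 = (1/(0.4·√(2π)))·exp(−(2.8−2.0)²/(2·0.4²)) = 0.997356·exp(-2.00000) = 0.134977
  f_3 = (1/(0.1·√(2π)))·exp(−(2.8−2.3)²/(2·0.1²)) = 3.989423·exp(-12.50000) = 1.48672e-05
  f_4 = (1/(0.4·√(2π)))·exp(−(2.8−5.8)²/(2·0.4²)) = 0.997356·exp(-28.12500) = 6.0858e-13
Weight by the priors:
  P(Z=1)·f_1 = 0.06 × 0.00507262 = 0.000304357
  P(Z=2)·f_2 = 0.25 × 0.134977 = 0.0337444
  P(Z=3)·f_3 = 0.35 × 1.48672e-05 = 5.20352e-06
  P(Z=4)·f_4 = 0.34 × 6.0858e-13 = 2.06917e-13
Sum: 0.000304357 + 0.0337444 + 5.20352e-06 + 2.06917e-13 = 0.0340539
P(Type 1 | data) = 0.000304357 / 0.0340539 ≈ 0.009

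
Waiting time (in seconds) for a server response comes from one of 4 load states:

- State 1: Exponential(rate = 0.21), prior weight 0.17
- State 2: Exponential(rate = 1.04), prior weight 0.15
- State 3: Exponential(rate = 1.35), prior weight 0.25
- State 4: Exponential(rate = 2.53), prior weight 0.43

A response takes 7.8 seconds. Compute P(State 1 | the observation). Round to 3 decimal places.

P(component k | x) = P(Z=k)·f_k(x) / marginal(x), where marginal(x) = Σ_j P(Z=j)·f_j(x).
Evaluate each component's likelihood at the observed value:
  L_1 = 0.0408174
  L_2 = 0.000311915
  L_3 = 3.60755e-05
  L_4 = 6.80383e-09
Weight by the priors:
  P(Z=1)·L_1 = 0.17 × 0.0408174 = 0.00693895
  P(Z=2)·L_2 = 0.15 × 0.000311915 = 4.67873e-05
  P(Z=3)·L_3 = 0.25 × 3.60755e-05 = 9.01889e-06
  P(Z=4)·L_4 = 0.43 × 6.80383e-09 = 2.92565e-09
Marginal: 0.00693895 + 4.67873e-05 + 9.01889e-06 + 2.92565e-09 = 0.00699476
P(State 1 | the observation) = 0.00693895 / 0.00699476 ≈ 0.992

0.992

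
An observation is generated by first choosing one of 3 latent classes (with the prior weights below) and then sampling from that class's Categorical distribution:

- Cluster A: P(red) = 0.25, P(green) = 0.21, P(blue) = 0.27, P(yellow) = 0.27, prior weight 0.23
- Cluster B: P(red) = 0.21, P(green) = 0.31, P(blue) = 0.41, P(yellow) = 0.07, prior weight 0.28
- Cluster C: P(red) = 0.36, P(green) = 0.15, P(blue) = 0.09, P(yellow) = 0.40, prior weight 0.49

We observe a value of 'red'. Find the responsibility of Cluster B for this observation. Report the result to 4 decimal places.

0.2009

By Bayes' theorem, P(k | x) = w_k f_k(x) / Σ_j w_j f_j(x).
Component likelihoods at x = 'red':
  f_A = P(red | comp) = 0.25
  f_B = P(red | comp) = 0.21
  f_C = P(red | comp) = 0.36
Weight by the priors:
  w_A·f_A = 0.23 × 0.25 = 0.0575
  w_B·f_B = 0.28 × 0.21 = 0.0588
  w_C·f_C = 0.49 × 0.36 = 0.1764
Evidence: 0.0575 + 0.0588 + 0.1764 = 0.2927
P(Cluster B | data) = 0.0588 / 0.2927 ≈ 0.2009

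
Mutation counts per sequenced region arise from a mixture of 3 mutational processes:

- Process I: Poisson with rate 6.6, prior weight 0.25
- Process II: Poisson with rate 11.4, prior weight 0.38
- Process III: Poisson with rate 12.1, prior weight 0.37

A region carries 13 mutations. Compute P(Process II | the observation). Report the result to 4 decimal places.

0.4729

Apply Bayes' rule: the posterior for each component is proportional to its prior times its likelihood at x.
Component likelihoods at x = 13 mutations:
  p_I = e^(−6.6)·6.6^13/13! = 0.00985025
  p_II = e^(−11.4)·11.4^13/13! = 0.0987474
  p_III = e^(−12.1)·12.1^13/13! = 0.106406
Unnormalised posteriors:
  P(Z=I)·p_I = 0.25 × 0.00985025 = 0.00246256
  P(Z=II)·p_II = 0.38 × 0.0987474 = 0.037524
  P(Z=III)·p_III = 0.37 × 0.106406 = 0.0393702
Evidence: 0.00246256 + 0.037524 + 0.0393702 = 0.0793568
P(Process II | x) = 0.037524 / 0.0793568 ≈ 0.4729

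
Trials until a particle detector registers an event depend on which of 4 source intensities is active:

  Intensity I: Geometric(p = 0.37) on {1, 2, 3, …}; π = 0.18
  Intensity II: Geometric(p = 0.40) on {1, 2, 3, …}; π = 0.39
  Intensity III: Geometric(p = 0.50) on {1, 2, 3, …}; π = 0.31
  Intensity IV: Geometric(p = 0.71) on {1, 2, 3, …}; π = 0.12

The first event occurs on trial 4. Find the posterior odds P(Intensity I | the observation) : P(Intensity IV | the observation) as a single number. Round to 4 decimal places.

The posterior odds equal the prior odds times the likelihood ratio: (P(Z=i)/P(Z=j))·(f_i(x)/f_j(x)).
Evaluate each component's likelihood at the observed value:
  p_I = 0.0925174
  p_II = 0.0864
  p_III = 0.0625
  p_IV = 0.0173162
Odds = (0.18/0.12) × (0.0925174/0.0173162) = 1.5 × 5.34283 ≈ 8.0142

8.0142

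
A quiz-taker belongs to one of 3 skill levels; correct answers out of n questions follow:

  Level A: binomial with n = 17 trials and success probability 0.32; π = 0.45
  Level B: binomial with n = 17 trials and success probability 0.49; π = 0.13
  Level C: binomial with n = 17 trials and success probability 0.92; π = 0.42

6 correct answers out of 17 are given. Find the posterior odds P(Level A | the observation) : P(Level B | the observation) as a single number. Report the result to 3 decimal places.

Since P(k|x) ∝ w_k f_k(x), the posterior odds are w_i f_i(x) / (w_j f_j(x)).
Evaluate each component's likelihood at the observed value:
  L_A = 0.19102
  L_B = 0.103999
  L_C = 6.4461e-09
0.0859589 / 0.0135199 ≈ 6.358

6.358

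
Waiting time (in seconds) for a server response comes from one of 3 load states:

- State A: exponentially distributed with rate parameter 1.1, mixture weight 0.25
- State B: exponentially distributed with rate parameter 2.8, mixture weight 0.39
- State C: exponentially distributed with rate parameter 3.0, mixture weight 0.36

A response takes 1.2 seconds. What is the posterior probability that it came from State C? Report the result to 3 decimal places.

The responsibility of component k is P(Z=k) f_k(x) divided by Σ_j P(Z=j) f_j(x).
Evaluate each component's likelihood at the observed value:
  p_A = 1.1·e^(−1.1·1.2) = 1.1·e^(−1.3200) = 0.293849
  p_B = 2.8·e^(−2.8·1.2) = 2.8·e^(−3.3600) = 0.0972587
  p_C = 3.0·e^(−3.0·1.2) = 3.0·e^(−3.6000) = 0.0819712
Weight by the priors:
  P(Z=A)·p_A = 0.25 × 0.293849 = 0.0734622
  P(Z=B)·p_B = 0.39 × 0.0972587 = 0.0379309
  P(Z=C)·p_C = 0.36 × 0.0819712 = 0.0295096
Sum: 0.0734622 + 0.0379309 + 0.0295096 = 0.140903
P(State C | 1.2 seconds) ≈ 0.209

0.209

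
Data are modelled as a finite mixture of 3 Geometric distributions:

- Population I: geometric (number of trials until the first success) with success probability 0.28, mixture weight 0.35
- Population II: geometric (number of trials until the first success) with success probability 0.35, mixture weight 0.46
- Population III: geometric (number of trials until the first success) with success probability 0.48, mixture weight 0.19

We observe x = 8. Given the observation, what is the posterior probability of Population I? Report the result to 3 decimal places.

Apply Bayes' rule: the posterior for each component is proportional to its prior times its likelihood at x.
Evaluate each component's likelihood at the observed value:
  f_I = 0.0280857
  f_II = 0.0171578
  f_III = 0.00493474
Weight by the priors:
  P(Z=I)·f_I = 0.35 × 0.0280857 = 0.00983
  P(Z=II)·f_II = 0.46 × 0.0171578 = 0.00789259
  P(Z=III)·f_III = 0.19 × 0.00493474 = 0.000937601
Sum: 0.00983 + 0.00789259 + 0.000937601 = 0.0186602
P(Population I | x) = 0.00983 / 0.0186602 ≈ 0.527

0.527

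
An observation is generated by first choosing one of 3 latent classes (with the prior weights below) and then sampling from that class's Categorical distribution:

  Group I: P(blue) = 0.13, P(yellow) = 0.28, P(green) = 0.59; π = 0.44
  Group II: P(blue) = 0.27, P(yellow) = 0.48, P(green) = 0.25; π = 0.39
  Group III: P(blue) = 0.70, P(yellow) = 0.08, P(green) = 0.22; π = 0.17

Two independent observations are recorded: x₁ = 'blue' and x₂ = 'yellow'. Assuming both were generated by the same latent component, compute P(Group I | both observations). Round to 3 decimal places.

0.211

P(component k | x) = w_k·f_k(x) / marginal(x), where marginal(x) = Σ_j w_j·f_j(x).
Since both observations come from the same component, the likelihood for component k is f_k(x₁)·f_k(x₂).
  p_I = [0.13] × [0.28] = 0.0364
  p_II = [0.27] × [0.48] = 0.1296
  p_III = [0.7] × [0.08] = 0.056
Weight by the priors:
  w_I·p_I = 0.44 × 0.0364 = 0.016016
  w_II·p_II = 0.39 × 0.1296 = 0.050544
  w_III·p_III = 0.17 × 0.056 = 0.00952
Marginal: 0.016016 + 0.050544 + 0.00952 = 0.07608
So the posterior for Group I is 0.016016 / 0.07608 ≈ 0.211.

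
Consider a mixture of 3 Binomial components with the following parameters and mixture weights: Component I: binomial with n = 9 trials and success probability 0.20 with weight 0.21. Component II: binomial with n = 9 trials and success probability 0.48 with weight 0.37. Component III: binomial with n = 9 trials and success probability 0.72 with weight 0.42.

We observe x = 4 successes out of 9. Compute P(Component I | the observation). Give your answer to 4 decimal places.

0.1047

P(component k | x) = π_k·f_k(x) / marginal(x), where marginal(x) = Σ_j π_j·f_j(x).
Evaluate each component's likelihood at the observed value:
  f_I = 0.0660603
  f_II = 0.254303
  f_III = 0.0582761
Weight by the priors:
  π_I·f_I = 0.21 × 0.0660603 = 0.0138727
  π_II·f_II = 0.37 × 0.254303 = 0.0940923
  π_III·f_III = 0.42 × 0.0582761 = 0.024476
Marginal: 0.0138727 + 0.0940923 + 0.024476 = 0.132441
So the posterior for Component I is 0.0138727 / 0.132441 ≈ 0.1047.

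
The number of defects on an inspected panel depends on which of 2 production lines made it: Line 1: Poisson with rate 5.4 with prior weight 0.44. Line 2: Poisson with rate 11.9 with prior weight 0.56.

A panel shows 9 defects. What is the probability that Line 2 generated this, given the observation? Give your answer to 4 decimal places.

0.7011

The responsibility of component k is w_k f_k(x) divided by Σ_j w_j f_j(x).
Component likelihoods at x = 9 defects:
  p_1 = 0.0485949
  p_2 = 0.0895479
Multiply by the mixture weights:
  w_1·p_1 = 0.44 × 0.0485949 = 0.0213818
  w_2·p_2 = 0.56 × 0.0895479 = 0.0501468
Sum: 0.0213818 + 0.0501468 = 0.0715286
Responsibility of Line 2: 0.0501468 / 0.0715286 ≈ 0.7011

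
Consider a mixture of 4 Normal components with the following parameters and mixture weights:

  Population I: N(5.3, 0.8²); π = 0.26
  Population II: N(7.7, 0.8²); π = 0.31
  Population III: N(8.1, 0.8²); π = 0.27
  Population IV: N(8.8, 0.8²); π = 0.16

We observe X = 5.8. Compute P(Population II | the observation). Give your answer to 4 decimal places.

0.0780

By Bayes' theorem, P(k | x) = P(Z=k) f_k(x) / Σ_j P(Z=j) f_j(x).
Normal densities:
  L_I = 0.410201
  L_II = 0.0297149
  L_III = 0.00799765
  L_IV = 0.000440745
Multiply by the mixture weights:
  P(Z=I)·L_I = 0.26 × 0.410201 = 0.106652
  P(Z=II)·L_II = 0.31 × 0.0297149 = 0.00921161
  P(Z=III)·L_III = 0.27 × 0.00799765 = 0.00215937
  P(Z=IV)·L_IV = 0.16 × 0.000440745 = 7.05191e-05
Sum: 0.106652 + 0.00921161 + 0.00215937 + 7.05191e-05 = 0.118094
P(Population II | x) ≈ 0.0780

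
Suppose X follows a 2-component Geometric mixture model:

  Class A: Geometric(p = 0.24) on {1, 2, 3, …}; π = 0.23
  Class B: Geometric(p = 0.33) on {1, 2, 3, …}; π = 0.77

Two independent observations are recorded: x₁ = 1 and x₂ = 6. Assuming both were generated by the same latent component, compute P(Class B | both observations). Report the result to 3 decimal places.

0.771

Posterior ∝ prior × likelihood, so P(k | x) ∝ π_k f_k(x); normalise over all components.
Since both observations come from the same component, the likelihood for component k is f_k(x₁)·f_k(x₂).
  L_A = [0.24·(1−0.24)^0 = 0.24·1 = 0.24] × [0.0608526] = 0.0146046
  L_B = [0.33·(1−0.33)^0 = 0.33·1 = 0.33] × [0.0445541] = 0.0147029
Weight by the priors:
  π_A·L_A = 0.23 × 0.0146046 = 0.00335906
  π_B·L_B = 0.77 × 0.0147029 = 0.0113212
Evidence: 0.00335906 + 0.0113212 = 0.0146803
So the posterior for Class B is 0.0113212 / 0.0146803 ≈ 0.771.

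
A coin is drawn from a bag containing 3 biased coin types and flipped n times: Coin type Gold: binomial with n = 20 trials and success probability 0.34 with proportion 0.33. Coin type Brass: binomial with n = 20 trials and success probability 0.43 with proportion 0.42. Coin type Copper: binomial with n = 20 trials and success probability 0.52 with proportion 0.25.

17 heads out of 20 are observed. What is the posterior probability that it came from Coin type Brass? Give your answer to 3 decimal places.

By Bayes' theorem, P(k | x) = π_k f_k(x) / Σ_j π_j f_j(x).
Evaluate each component's likelihood at the observed value:
  p_Gold = 3.55368e-06
  p_Brass = 0.00012402
  p_Copper = 0.00187364
Unnormalised posteriors:
  π_Gold·p_Gold = 0.33 × 3.55368e-06 = 1.17271e-06
  π_Brass·p_Brass = 0.42 × 0.00012402 = 5.20886e-05
  π_Copper·p_Copper = 0.25 × 0.00187364 = 0.000468409
Evidence: 1.17271e-06 + 5.20886e-05 + 0.000468409 = 0.00052167
So the posterior for Coin type Brass is 5.20886e-05 / 0.00052167 ≈ 0.100.

0.100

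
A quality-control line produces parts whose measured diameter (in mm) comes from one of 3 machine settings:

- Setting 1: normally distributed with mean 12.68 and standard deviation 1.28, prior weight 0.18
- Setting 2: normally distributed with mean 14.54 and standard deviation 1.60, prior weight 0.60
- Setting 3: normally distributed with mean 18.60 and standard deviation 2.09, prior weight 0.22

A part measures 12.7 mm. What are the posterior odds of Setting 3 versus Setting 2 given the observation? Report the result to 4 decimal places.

0.0101

Since P(k|x) ∝ π_k f_k(x), the posterior odds are π_i f_i(x) / (π_j f_j(x)).
Normal densities:
  L_1 = (1/(1.28·√(2π)))·exp(−(12.7−12.68)²/(2·1.28²)) = 0.311674·exp(-0.00012) = 0.311636
  L_2 = (1/(1.60·√(2π)))·exp(−(12.7−14.54)²/(2·1.60²)) = 0.249339·exp(-0.66125) = 0.12871
  L_3 = (1/(2.09·√(2π)))·exp(−(12.7−18.60)²/(2·2.09²)) = 0.190881·exp(-3.98457) = 0.00355048
0.000781106 / 0.0772261 ≈ 0.0101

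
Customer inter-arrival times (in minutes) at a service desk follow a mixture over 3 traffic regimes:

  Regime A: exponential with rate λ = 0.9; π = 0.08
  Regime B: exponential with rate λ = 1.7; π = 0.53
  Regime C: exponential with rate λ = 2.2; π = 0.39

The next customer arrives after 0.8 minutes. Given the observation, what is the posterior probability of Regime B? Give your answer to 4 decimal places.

0.5587

By Bayes' theorem, P(k | x) = π_k f_k(x) / Σ_j π_j f_j(x).
Evaluate each component's likelihood at the observed value:
  L_A = 0.9·e^(−0.9·0.8) = 0.9·e^(−0.7200) = 0.438077
  L_B = 1.7·e^(−1.7·0.8) = 1.7·e^(−1.3600) = 0.436323
  L_C = 2.2·e^(−2.2·0.8) = 2.2·e^(−1.7600) = 0.378499
Weight by the priors:
  π_A·L_A = 0.08 × 0.438077 = 0.0350462
  π_B·L_B = 0.53 × 0.436323 = 0.231251
  π_C·L_C = 0.39 × 0.378499 = 0.147614
Denominator: 0.0350462 + 0.231251 + 0.147614 = 0.413912
Responsibility of Regime B: 0.231251 / 0.413912 ≈ 0.5587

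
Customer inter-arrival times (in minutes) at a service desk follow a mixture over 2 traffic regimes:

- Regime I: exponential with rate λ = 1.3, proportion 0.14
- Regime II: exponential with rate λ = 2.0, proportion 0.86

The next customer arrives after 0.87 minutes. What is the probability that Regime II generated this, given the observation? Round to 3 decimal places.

The responsibility of component k is π_k f_k(x) divided by Σ_j π_j f_j(x).
Evaluate each component's likelihood at the observed value:
  f_I = 1.3·e^(−1.3·0.87) = 1.3·e^(−1.1310) = 0.419524
  f_II = 2.0·e^(−2.0·0.87) = 2.0·e^(−1.7400) = 0.351041
Prior × likelihood for each component:
  π_I·f_I = 0.14 × 0.419524 = 0.0587333
  π_II·f_II = 0.86 × 0.351041 = 0.301895
Sum: 0.0587333 + 0.301895 = 0.360628
So the posterior for Regime II is 0.301895 / 0.360628 ≈ 0.837.

0.837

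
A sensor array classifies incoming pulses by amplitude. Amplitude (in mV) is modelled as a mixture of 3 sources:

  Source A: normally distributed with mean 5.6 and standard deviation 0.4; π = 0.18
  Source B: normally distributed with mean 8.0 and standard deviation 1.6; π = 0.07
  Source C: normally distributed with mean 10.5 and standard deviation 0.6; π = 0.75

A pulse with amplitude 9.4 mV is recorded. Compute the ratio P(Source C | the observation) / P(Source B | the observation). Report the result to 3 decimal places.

The posterior odds equal the prior odds times the likelihood ratio: (P(Z=i)/P(Z=j))·(f_i(x)/f_j(x)).
Component likelihoods at x = 9.4 mV:
  p_A = 2.51948e-20
  p_B = 0.170034
  p_C = 0.123852
Posterior odds = (P(Z=C)·p_C) / (P(Z=B)·p_B) = (0.75·0.123852) / (0.07·0.170034) = 0.092889 / 0.0119024 ≈ 7.804

7.804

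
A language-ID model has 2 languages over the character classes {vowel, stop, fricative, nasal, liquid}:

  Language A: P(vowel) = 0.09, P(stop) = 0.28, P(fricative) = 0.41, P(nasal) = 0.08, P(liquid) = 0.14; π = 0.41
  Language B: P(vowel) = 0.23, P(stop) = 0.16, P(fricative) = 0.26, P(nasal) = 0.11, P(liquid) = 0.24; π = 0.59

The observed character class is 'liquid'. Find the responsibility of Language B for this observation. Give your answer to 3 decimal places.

0.712

The responsibility of component k is P(Z=k) f_k(x) divided by Σ_j P(Z=j) f_j(x).
Categorical probabilities:
  f_A = P(liquid | comp) = 0.14
  f_B = P(liquid | comp) = 0.24
Unnormalised posteriors:
  P(Z=A)·f_A = 0.41 × 0.14 = 0.0574
  P(Z=B)·f_B = 0.59 × 0.24 = 0.1416
Normaliser: 0.0574 + 0.1416 = 0.199
So the posterior for Language B is 0.1416 / 0.199 ≈ 0.712.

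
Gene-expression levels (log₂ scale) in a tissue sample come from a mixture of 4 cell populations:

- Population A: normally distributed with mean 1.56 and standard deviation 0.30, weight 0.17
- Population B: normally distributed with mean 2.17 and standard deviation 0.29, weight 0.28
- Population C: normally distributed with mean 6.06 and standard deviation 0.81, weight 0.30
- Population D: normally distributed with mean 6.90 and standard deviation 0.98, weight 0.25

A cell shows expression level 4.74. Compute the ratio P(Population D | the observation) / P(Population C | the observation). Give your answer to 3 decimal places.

0.229

Posterior odds = (w_i f_i(x)) / (w_j f_j(x)); the normalising sum cancels.
Evaluate each component's likelihood at the observed value:
  L_A = 5.31037e-25
  L_B = 1.21501e-17
  L_C = 0.130542
  L_D = 0.0358747
Odds = (0.25/0.30) × (0.0358747/0.130542) = 0.833333 × 0.274814 ≈ 0.229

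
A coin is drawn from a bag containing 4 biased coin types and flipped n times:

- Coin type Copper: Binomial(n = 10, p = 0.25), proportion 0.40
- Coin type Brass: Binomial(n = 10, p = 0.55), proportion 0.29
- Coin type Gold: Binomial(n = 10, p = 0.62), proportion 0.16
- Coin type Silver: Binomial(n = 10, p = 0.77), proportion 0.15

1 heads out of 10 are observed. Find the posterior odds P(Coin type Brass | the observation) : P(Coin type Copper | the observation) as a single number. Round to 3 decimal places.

Since P(k|x) ∝ w_k f_k(x), the posterior odds are w_i f_i(x) / (w_j f_j(x)).
Evaluate each component's likelihood at the observed value:
  f_Copper = C(10,1)·0.25^1·0.75^9 = 10·0.25·0.0750847 = 0.187712
  f_Brass = C(10,1)·0.55^1·0.45^9 = 10·0.55·0.000756681 = 0.00416174
  f_Gold = C(10,1)·0.62^1·0.38^9 = 10·0.62·0.000165216 = 0.00102434
  f_Silver = C(10,1)·0.77^1·0.23^9 = 10·0.77·1.80115e-06 = 1.38689e-05
Posterior odds = (w_Brass·f_Brass) / (w_Copper·f_Copper) = (0.29·0.00416174) / (0.40·0.187712) = 0.00120691 / 0.0750847 ≈ 0.016

0.016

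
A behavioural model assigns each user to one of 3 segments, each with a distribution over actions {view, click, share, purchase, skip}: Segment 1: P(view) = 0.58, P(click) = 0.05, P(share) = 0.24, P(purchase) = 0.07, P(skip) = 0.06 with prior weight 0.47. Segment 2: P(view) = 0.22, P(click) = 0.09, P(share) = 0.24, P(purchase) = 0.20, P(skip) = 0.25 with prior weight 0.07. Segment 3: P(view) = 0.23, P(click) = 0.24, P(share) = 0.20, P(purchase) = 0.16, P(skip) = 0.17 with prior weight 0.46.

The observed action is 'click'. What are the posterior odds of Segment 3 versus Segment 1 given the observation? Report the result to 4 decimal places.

The posterior odds equal the prior odds times the likelihood ratio: (π_i/π_j)·(f_i(x)/f_j(x)).
Component likelihoods at x = 'click':
  f_1 = 0.05
  f_2 = 0.09
  f_3 = 0.24
Posterior odds = (π_3·f_3) / (π_1·f_1) = (0.46·0.24) / (0.47·0.05) = 0.1104 / 0.0235 ≈ 4.6979

4.6979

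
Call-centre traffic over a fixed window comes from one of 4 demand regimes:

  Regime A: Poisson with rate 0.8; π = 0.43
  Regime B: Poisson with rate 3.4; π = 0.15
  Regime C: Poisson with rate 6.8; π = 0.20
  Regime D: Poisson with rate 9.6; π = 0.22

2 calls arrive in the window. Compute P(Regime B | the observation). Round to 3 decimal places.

0.300

The responsibility of component k is w_k f_k(x) divided by Σ_j w_j f_j(x).
Evaluate each component's likelihood at the observed value:
  f_A = e^(−0.8)·0.8^2/2! = 0.143785
  f_B = e^(−3.4)·3.4^2/2! = 0.192898
  f_C = e^(−6.8)·6.8^2/2! = 0.0257505
  f_D = e^(−9.6)·9.6^2/2! = 0.00312094
Prior × likelihood for each component:
  w_A·f_A = 0.43 × 0.143785 = 0.0618277
  w_B·f_B = 0.15 × 0.192898 = 0.0289346
  w_C·f_C = 0.20 × 0.0257505 = 0.0051501
  w_D·f_D = 0.22 × 0.00312094 = 0.000686607
Normaliser: 0.0618277 + 0.0289346 + 0.0051501 + 0.000686607 = 0.096599
So the posterior for Regime B is 0.0289346 / 0.096599 ≈ 0.300.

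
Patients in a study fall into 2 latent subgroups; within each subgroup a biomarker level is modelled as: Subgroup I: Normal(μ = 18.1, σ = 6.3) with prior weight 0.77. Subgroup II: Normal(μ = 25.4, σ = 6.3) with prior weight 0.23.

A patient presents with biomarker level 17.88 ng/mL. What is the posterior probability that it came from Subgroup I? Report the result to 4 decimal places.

0.8721

Posterior ∝ prior × likelihood, so P(k | x) ∝ P(Z=k) f_k(x); normalise over all components.
Normal densities:
  L_I = 0.0632856
  L_II = 0.0310583
Prior × likelihood for each component:
  P(Z=I)·L_I = 0.77 × 0.0632856 = 0.0487299
  P(Z=II)·L_II = 0.23 × 0.0310583 = 0.00714341
Normaliser: 0.0487299 + 0.00714341 = 0.0558733
P(Subgroup I | data) = 0.0487299 / 0.0558733 ≈ 0.8721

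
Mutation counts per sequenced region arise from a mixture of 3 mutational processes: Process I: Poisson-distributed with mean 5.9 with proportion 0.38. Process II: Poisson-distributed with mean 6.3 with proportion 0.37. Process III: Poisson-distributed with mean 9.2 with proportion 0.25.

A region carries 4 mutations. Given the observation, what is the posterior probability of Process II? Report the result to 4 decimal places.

0.4260

By Bayes' theorem, P(k | x) = π_k f_k(x) / Σ_j π_j f_j(x).
Poisson probabilities:
  f_I = e^(−5.9)·5.9^4/4! = 0.138312
  f_II = e^(−6.3)·6.3^4/4! = 0.12053
  f_III = e^(−9.2)·9.2^4/4! = 0.03016
Multiply by the mixture weights:
  π_I·f_I = 0.38 × 0.138312 = 0.0525585
  π_II·f_II = 0.37 × 0.12053 = 0.0445962
  π_III·f_III = 0.25 × 0.03016 = 0.00753999
Evidence: 0.0525585 + 0.0445962 + 0.00753999 = 0.104695
P(Process II | x) ≈ 0.4260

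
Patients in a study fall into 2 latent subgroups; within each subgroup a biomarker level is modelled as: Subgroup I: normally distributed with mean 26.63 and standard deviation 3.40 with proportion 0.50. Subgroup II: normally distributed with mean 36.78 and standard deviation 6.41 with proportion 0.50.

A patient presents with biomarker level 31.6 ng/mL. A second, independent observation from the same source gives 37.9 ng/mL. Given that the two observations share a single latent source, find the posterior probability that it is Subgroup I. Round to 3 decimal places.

Apply Bayes' rule: the posterior for each component is proportional to its prior times its likelihood at x.
Since both observations come from the same component, the likelihood for component k is f_k(x₁)·f_k(x₂).
  L_I = [(1/(3.40·√(2π)))·exp(−(31.6−26.63)²/(2·3.40²)) = 0.117336·exp(-1.06838) = 0.0403126] × [0.000482586] = 1.94543e-05
  L_II = [(1/(6.41·√(2π)))·exp(−(31.6−36.78)²/(2·6.41²)) = 0.062237·exp(-0.32652) = 0.0448999] × [0.0612947] = 0.00275212
Multiply by the mixture weights:
  w_I·L_I = 0.50 × 1.94543e-05 = 9.72714e-06
  w_II·L_II = 0.50 × 0.00275212 = 0.00137606
Sum: 9.72714e-06 + 0.00137606 = 0.00138579
P(Subgroup I | data) = 9.72714e-06 / 0.00138579 ≈ 0.007

0.007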